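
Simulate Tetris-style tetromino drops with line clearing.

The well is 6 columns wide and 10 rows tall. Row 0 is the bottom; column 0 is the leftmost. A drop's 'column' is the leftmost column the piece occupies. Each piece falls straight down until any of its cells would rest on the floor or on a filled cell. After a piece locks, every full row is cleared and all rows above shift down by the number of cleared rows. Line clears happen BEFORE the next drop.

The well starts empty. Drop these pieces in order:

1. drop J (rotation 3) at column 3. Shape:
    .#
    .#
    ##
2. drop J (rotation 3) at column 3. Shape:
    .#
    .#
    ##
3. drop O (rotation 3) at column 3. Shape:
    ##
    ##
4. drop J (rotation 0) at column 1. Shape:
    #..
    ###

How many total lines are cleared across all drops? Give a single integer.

Answer: 0

Derivation:
Drop 1: J rot3 at col 3 lands with bottom-row=0; cleared 0 line(s) (total 0); column heights now [0 0 0 1 3 0], max=3
Drop 2: J rot3 at col 3 lands with bottom-row=3; cleared 0 line(s) (total 0); column heights now [0 0 0 4 6 0], max=6
Drop 3: O rot3 at col 3 lands with bottom-row=6; cleared 0 line(s) (total 0); column heights now [0 0 0 8 8 0], max=8
Drop 4: J rot0 at col 1 lands with bottom-row=8; cleared 0 line(s) (total 0); column heights now [0 10 9 9 8 0], max=10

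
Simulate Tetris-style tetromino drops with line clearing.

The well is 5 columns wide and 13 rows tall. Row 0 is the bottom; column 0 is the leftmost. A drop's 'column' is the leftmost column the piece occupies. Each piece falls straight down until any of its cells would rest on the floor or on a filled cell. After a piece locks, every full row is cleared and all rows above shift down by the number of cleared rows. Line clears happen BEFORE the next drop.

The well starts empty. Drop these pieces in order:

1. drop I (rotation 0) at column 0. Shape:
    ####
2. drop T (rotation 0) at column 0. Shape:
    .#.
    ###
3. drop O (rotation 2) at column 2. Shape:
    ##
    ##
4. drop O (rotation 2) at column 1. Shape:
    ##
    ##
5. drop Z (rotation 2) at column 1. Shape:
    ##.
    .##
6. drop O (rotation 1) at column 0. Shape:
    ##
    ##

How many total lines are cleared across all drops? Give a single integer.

Drop 1: I rot0 at col 0 lands with bottom-row=0; cleared 0 line(s) (total 0); column heights now [1 1 1 1 0], max=1
Drop 2: T rot0 at col 0 lands with bottom-row=1; cleared 0 line(s) (total 0); column heights now [2 3 2 1 0], max=3
Drop 3: O rot2 at col 2 lands with bottom-row=2; cleared 0 line(s) (total 0); column heights now [2 3 4 4 0], max=4
Drop 4: O rot2 at col 1 lands with bottom-row=4; cleared 0 line(s) (total 0); column heights now [2 6 6 4 0], max=6
Drop 5: Z rot2 at col 1 lands with bottom-row=6; cleared 0 line(s) (total 0); column heights now [2 8 8 7 0], max=8
Drop 6: O rot1 at col 0 lands with bottom-row=8; cleared 0 line(s) (total 0); column heights now [10 10 8 7 0], max=10

Answer: 0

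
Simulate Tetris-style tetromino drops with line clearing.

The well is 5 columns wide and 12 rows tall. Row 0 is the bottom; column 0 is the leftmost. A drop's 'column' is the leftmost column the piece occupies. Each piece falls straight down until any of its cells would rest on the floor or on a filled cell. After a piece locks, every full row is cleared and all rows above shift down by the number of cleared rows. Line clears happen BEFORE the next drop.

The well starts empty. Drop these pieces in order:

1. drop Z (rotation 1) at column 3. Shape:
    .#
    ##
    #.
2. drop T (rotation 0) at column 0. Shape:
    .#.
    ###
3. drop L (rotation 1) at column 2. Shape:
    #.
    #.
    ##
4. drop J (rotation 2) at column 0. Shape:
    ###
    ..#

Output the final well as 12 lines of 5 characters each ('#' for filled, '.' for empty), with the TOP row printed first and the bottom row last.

Drop 1: Z rot1 at col 3 lands with bottom-row=0; cleared 0 line(s) (total 0); column heights now [0 0 0 2 3], max=3
Drop 2: T rot0 at col 0 lands with bottom-row=0; cleared 0 line(s) (total 0); column heights now [1 2 1 2 3], max=3
Drop 3: L rot1 at col 2 lands with bottom-row=2; cleared 0 line(s) (total 0); column heights now [1 2 5 3 3], max=5
Drop 4: J rot2 at col 0 lands with bottom-row=5; cleared 0 line(s) (total 0); column heights now [7 7 7 3 3], max=7

Answer: .....
.....
.....
.....
.....
###..
..#..
..#..
..#..
..###
.#.##
####.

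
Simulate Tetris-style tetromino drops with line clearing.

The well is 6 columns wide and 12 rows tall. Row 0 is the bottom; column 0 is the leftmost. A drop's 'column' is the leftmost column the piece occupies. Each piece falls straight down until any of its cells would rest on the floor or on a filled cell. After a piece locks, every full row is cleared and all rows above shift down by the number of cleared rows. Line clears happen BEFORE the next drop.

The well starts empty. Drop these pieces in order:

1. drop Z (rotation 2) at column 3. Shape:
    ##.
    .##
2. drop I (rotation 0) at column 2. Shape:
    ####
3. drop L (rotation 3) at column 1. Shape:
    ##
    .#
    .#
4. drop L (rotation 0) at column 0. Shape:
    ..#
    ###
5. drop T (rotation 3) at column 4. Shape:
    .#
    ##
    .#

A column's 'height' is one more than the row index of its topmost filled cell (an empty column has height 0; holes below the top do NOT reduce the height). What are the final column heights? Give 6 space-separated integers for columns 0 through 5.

Drop 1: Z rot2 at col 3 lands with bottom-row=0; cleared 0 line(s) (total 0); column heights now [0 0 0 2 2 1], max=2
Drop 2: I rot0 at col 2 lands with bottom-row=2; cleared 0 line(s) (total 0); column heights now [0 0 3 3 3 3], max=3
Drop 3: L rot3 at col 1 lands with bottom-row=3; cleared 0 line(s) (total 0); column heights now [0 6 6 3 3 3], max=6
Drop 4: L rot0 at col 0 lands with bottom-row=6; cleared 0 line(s) (total 0); column heights now [7 7 8 3 3 3], max=8
Drop 5: T rot3 at col 4 lands with bottom-row=3; cleared 0 line(s) (total 0); column heights now [7 7 8 3 5 6], max=8

Answer: 7 7 8 3 5 6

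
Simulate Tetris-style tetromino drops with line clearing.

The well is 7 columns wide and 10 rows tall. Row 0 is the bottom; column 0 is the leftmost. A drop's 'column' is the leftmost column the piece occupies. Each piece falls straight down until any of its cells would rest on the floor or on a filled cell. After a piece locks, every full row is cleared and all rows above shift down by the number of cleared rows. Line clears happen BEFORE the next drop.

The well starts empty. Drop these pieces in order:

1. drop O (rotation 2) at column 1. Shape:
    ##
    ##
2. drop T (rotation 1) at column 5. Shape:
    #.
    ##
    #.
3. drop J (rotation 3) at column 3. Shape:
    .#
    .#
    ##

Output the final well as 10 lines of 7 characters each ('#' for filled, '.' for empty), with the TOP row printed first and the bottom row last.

Drop 1: O rot2 at col 1 lands with bottom-row=0; cleared 0 line(s) (total 0); column heights now [0 2 2 0 0 0 0], max=2
Drop 2: T rot1 at col 5 lands with bottom-row=0; cleared 0 line(s) (total 0); column heights now [0 2 2 0 0 3 2], max=3
Drop 3: J rot3 at col 3 lands with bottom-row=0; cleared 0 line(s) (total 0); column heights now [0 2 2 1 3 3 2], max=3

Answer: .......
.......
.......
.......
.......
.......
.......
....##.
.##.###
.#####.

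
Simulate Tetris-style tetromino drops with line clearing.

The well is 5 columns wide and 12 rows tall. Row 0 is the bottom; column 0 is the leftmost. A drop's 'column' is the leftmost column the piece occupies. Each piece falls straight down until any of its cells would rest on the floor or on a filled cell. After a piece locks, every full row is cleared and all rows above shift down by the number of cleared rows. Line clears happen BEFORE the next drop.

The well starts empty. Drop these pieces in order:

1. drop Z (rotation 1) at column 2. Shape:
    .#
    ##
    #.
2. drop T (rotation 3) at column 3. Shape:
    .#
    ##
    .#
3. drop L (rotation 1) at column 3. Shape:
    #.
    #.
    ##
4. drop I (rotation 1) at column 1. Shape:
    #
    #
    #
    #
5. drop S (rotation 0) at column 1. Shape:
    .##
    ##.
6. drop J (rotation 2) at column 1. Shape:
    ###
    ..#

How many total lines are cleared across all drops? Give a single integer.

Answer: 0

Derivation:
Drop 1: Z rot1 at col 2 lands with bottom-row=0; cleared 0 line(s) (total 0); column heights now [0 0 2 3 0], max=3
Drop 2: T rot3 at col 3 lands with bottom-row=2; cleared 0 line(s) (total 0); column heights now [0 0 2 4 5], max=5
Drop 3: L rot1 at col 3 lands with bottom-row=5; cleared 0 line(s) (total 0); column heights now [0 0 2 8 6], max=8
Drop 4: I rot1 at col 1 lands with bottom-row=0; cleared 0 line(s) (total 0); column heights now [0 4 2 8 6], max=8
Drop 5: S rot0 at col 1 lands with bottom-row=7; cleared 0 line(s) (total 0); column heights now [0 8 9 9 6], max=9
Drop 6: J rot2 at col 1 lands with bottom-row=9; cleared 0 line(s) (total 0); column heights now [0 11 11 11 6], max=11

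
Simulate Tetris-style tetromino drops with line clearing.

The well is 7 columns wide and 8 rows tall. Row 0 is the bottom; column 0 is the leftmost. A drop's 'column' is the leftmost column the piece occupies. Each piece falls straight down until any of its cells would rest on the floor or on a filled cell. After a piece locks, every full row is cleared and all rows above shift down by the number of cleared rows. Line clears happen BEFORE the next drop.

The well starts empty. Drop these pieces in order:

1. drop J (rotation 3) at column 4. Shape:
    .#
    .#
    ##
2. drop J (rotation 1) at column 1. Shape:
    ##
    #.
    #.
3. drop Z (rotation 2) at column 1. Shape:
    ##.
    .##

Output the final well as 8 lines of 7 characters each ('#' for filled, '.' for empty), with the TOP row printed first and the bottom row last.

Drop 1: J rot3 at col 4 lands with bottom-row=0; cleared 0 line(s) (total 0); column heights now [0 0 0 0 1 3 0], max=3
Drop 2: J rot1 at col 1 lands with bottom-row=0; cleared 0 line(s) (total 0); column heights now [0 3 3 0 1 3 0], max=3
Drop 3: Z rot2 at col 1 lands with bottom-row=3; cleared 0 line(s) (total 0); column heights now [0 5 5 4 1 3 0], max=5

Answer: .......
.......
.......
.##....
..##...
.##..#.
.#...#.
.#..##.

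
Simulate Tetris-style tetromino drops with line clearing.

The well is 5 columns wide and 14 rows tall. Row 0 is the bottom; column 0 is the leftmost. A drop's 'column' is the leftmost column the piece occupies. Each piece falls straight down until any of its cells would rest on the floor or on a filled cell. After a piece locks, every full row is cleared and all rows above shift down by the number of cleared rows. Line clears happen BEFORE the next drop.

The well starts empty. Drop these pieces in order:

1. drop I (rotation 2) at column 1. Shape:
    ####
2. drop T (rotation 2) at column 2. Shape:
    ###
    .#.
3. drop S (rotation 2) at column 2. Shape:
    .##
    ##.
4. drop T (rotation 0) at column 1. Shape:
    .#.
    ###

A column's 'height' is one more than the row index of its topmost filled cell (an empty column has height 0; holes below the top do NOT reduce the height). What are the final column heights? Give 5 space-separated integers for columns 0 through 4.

Answer: 0 6 7 6 5

Derivation:
Drop 1: I rot2 at col 1 lands with bottom-row=0; cleared 0 line(s) (total 0); column heights now [0 1 1 1 1], max=1
Drop 2: T rot2 at col 2 lands with bottom-row=1; cleared 0 line(s) (total 0); column heights now [0 1 3 3 3], max=3
Drop 3: S rot2 at col 2 lands with bottom-row=3; cleared 0 line(s) (total 0); column heights now [0 1 4 5 5], max=5
Drop 4: T rot0 at col 1 lands with bottom-row=5; cleared 0 line(s) (total 0); column heights now [0 6 7 6 5], max=7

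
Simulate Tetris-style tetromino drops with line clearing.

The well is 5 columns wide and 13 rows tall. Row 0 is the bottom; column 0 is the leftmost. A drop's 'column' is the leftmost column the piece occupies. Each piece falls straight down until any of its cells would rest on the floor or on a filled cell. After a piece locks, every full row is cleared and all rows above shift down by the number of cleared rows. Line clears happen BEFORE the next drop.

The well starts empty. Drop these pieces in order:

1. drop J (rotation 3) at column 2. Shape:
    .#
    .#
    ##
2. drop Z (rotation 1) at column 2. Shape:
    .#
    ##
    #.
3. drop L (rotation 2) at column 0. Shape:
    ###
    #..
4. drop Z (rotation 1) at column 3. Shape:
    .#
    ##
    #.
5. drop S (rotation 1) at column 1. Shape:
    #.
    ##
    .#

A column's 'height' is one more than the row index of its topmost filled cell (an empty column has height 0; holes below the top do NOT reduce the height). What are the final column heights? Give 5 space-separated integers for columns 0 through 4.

Answer: 5 8 7 7 8

Derivation:
Drop 1: J rot3 at col 2 lands with bottom-row=0; cleared 0 line(s) (total 0); column heights now [0 0 1 3 0], max=3
Drop 2: Z rot1 at col 2 lands with bottom-row=2; cleared 0 line(s) (total 0); column heights now [0 0 4 5 0], max=5
Drop 3: L rot2 at col 0 lands with bottom-row=3; cleared 0 line(s) (total 0); column heights now [5 5 5 5 0], max=5
Drop 4: Z rot1 at col 3 lands with bottom-row=5; cleared 0 line(s) (total 0); column heights now [5 5 5 7 8], max=8
Drop 5: S rot1 at col 1 lands with bottom-row=5; cleared 0 line(s) (total 0); column heights now [5 8 7 7 8], max=8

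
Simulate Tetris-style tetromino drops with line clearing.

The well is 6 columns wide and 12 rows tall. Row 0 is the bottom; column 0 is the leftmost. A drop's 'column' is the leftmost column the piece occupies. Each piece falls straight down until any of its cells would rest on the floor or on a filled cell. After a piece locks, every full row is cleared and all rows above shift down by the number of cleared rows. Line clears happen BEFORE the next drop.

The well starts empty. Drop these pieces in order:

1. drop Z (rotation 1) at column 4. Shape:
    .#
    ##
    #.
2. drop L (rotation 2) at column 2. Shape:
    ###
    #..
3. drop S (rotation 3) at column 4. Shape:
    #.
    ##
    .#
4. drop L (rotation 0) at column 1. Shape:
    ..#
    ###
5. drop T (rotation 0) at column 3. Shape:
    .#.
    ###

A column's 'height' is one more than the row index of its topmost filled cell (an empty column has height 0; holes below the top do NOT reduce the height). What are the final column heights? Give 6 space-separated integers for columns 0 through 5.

Answer: 0 4 4 7 8 7

Derivation:
Drop 1: Z rot1 at col 4 lands with bottom-row=0; cleared 0 line(s) (total 0); column heights now [0 0 0 0 2 3], max=3
Drop 2: L rot2 at col 2 lands with bottom-row=1; cleared 0 line(s) (total 0); column heights now [0 0 3 3 3 3], max=3
Drop 3: S rot3 at col 4 lands with bottom-row=3; cleared 0 line(s) (total 0); column heights now [0 0 3 3 6 5], max=6
Drop 4: L rot0 at col 1 lands with bottom-row=3; cleared 0 line(s) (total 0); column heights now [0 4 4 5 6 5], max=6
Drop 5: T rot0 at col 3 lands with bottom-row=6; cleared 0 line(s) (total 0); column heights now [0 4 4 7 8 7], max=8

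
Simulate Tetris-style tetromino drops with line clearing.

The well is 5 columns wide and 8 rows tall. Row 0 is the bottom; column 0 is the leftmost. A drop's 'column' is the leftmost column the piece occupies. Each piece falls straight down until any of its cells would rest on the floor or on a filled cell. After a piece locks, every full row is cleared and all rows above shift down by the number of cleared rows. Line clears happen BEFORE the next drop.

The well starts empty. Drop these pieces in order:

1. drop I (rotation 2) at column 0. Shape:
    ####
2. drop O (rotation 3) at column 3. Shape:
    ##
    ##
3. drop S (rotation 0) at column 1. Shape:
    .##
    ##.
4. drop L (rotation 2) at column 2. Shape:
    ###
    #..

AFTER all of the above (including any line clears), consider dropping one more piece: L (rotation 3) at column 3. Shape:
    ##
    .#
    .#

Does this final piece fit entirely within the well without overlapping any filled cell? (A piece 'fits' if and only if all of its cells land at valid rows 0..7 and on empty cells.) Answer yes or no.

Drop 1: I rot2 at col 0 lands with bottom-row=0; cleared 0 line(s) (total 0); column heights now [1 1 1 1 0], max=1
Drop 2: O rot3 at col 3 lands with bottom-row=1; cleared 0 line(s) (total 0); column heights now [1 1 1 3 3], max=3
Drop 3: S rot0 at col 1 lands with bottom-row=2; cleared 0 line(s) (total 0); column heights now [1 3 4 4 3], max=4
Drop 4: L rot2 at col 2 lands with bottom-row=4; cleared 0 line(s) (total 0); column heights now [1 3 6 6 6], max=6
Test piece L rot3 at col 3 (width 2): heights before test = [1 3 6 6 6]; fits = False

Answer: no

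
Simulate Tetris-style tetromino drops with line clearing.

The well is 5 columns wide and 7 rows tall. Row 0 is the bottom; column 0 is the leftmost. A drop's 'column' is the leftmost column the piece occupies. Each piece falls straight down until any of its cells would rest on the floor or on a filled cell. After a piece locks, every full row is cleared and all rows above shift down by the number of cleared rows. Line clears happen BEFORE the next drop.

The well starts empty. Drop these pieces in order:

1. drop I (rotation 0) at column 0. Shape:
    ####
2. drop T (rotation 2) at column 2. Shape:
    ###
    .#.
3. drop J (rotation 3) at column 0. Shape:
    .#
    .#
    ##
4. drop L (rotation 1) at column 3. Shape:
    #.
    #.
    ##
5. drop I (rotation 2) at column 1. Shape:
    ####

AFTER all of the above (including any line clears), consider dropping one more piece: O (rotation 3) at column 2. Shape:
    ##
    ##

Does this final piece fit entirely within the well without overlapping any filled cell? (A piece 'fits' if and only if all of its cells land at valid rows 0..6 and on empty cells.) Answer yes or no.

Answer: no

Derivation:
Drop 1: I rot0 at col 0 lands with bottom-row=0; cleared 0 line(s) (total 0); column heights now [1 1 1 1 0], max=1
Drop 2: T rot2 at col 2 lands with bottom-row=1; cleared 0 line(s) (total 0); column heights now [1 1 3 3 3], max=3
Drop 3: J rot3 at col 0 lands with bottom-row=1; cleared 0 line(s) (total 0); column heights now [2 4 3 3 3], max=4
Drop 4: L rot1 at col 3 lands with bottom-row=3; cleared 0 line(s) (total 0); column heights now [2 4 3 6 4], max=6
Drop 5: I rot2 at col 1 lands with bottom-row=6; cleared 0 line(s) (total 0); column heights now [2 7 7 7 7], max=7
Test piece O rot3 at col 2 (width 2): heights before test = [2 7 7 7 7]; fits = False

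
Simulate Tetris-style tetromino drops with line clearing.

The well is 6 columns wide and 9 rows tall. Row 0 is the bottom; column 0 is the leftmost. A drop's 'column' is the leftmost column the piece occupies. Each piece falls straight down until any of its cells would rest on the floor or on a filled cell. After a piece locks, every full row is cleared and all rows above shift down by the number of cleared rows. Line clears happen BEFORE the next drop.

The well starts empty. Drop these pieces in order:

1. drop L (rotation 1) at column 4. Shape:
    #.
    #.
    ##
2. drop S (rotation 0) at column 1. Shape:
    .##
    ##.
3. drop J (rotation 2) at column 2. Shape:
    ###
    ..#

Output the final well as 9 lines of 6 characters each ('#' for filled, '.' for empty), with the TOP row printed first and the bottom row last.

Answer: ......
......
......
......
..###.
....#.
....#.
..###.
.##.##

Derivation:
Drop 1: L rot1 at col 4 lands with bottom-row=0; cleared 0 line(s) (total 0); column heights now [0 0 0 0 3 1], max=3
Drop 2: S rot0 at col 1 lands with bottom-row=0; cleared 0 line(s) (total 0); column heights now [0 1 2 2 3 1], max=3
Drop 3: J rot2 at col 2 lands with bottom-row=3; cleared 0 line(s) (total 0); column heights now [0 1 5 5 5 1], max=5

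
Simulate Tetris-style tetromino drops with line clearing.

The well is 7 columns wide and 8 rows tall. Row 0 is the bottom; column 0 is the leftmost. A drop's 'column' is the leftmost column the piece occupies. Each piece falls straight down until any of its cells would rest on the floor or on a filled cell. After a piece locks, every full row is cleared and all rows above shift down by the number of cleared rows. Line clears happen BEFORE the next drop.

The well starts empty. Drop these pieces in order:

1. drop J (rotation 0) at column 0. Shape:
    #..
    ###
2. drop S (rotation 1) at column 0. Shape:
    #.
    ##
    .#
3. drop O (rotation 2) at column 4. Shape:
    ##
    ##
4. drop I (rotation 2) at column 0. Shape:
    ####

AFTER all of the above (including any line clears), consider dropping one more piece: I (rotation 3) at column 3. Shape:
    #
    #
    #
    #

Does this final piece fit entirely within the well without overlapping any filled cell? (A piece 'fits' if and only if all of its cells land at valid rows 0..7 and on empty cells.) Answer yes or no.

Answer: no

Derivation:
Drop 1: J rot0 at col 0 lands with bottom-row=0; cleared 0 line(s) (total 0); column heights now [2 1 1 0 0 0 0], max=2
Drop 2: S rot1 at col 0 lands with bottom-row=1; cleared 0 line(s) (total 0); column heights now [4 3 1 0 0 0 0], max=4
Drop 3: O rot2 at col 4 lands with bottom-row=0; cleared 0 line(s) (total 0); column heights now [4 3 1 0 2 2 0], max=4
Drop 4: I rot2 at col 0 lands with bottom-row=4; cleared 0 line(s) (total 0); column heights now [5 5 5 5 2 2 0], max=5
Test piece I rot3 at col 3 (width 1): heights before test = [5 5 5 5 2 2 0]; fits = False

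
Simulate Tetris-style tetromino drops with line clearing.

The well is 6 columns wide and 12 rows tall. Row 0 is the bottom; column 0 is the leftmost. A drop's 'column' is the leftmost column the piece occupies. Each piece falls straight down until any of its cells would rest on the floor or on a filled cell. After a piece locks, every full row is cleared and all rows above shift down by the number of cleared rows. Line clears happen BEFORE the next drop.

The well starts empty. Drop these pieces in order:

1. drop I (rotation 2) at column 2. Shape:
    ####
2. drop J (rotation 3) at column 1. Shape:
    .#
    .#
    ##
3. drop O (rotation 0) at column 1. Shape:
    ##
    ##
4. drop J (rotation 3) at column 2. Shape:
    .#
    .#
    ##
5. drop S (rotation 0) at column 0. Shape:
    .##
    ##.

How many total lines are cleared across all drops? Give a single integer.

Answer: 0

Derivation:
Drop 1: I rot2 at col 2 lands with bottom-row=0; cleared 0 line(s) (total 0); column heights now [0 0 1 1 1 1], max=1
Drop 2: J rot3 at col 1 lands with bottom-row=1; cleared 0 line(s) (total 0); column heights now [0 2 4 1 1 1], max=4
Drop 3: O rot0 at col 1 lands with bottom-row=4; cleared 0 line(s) (total 0); column heights now [0 6 6 1 1 1], max=6
Drop 4: J rot3 at col 2 lands with bottom-row=6; cleared 0 line(s) (total 0); column heights now [0 6 7 9 1 1], max=9
Drop 5: S rot0 at col 0 lands with bottom-row=6; cleared 0 line(s) (total 0); column heights now [7 8 8 9 1 1], max=9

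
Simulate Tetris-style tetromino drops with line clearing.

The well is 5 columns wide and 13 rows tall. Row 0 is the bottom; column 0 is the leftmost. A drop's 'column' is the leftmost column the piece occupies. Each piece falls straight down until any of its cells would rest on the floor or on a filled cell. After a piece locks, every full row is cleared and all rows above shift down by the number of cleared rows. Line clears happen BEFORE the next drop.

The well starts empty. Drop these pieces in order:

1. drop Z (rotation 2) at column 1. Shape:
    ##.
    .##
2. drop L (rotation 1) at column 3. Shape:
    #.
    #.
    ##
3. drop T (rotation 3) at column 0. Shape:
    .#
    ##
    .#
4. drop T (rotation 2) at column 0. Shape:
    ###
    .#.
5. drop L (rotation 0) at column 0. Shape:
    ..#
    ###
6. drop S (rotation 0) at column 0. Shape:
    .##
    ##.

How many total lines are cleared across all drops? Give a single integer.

Drop 1: Z rot2 at col 1 lands with bottom-row=0; cleared 0 line(s) (total 0); column heights now [0 2 2 1 0], max=2
Drop 2: L rot1 at col 3 lands with bottom-row=1; cleared 0 line(s) (total 0); column heights now [0 2 2 4 2], max=4
Drop 3: T rot3 at col 0 lands with bottom-row=2; cleared 0 line(s) (total 0); column heights now [4 5 2 4 2], max=5
Drop 4: T rot2 at col 0 lands with bottom-row=5; cleared 0 line(s) (total 0); column heights now [7 7 7 4 2], max=7
Drop 5: L rot0 at col 0 lands with bottom-row=7; cleared 0 line(s) (total 0); column heights now [8 8 9 4 2], max=9
Drop 6: S rot0 at col 0 lands with bottom-row=8; cleared 0 line(s) (total 0); column heights now [9 10 10 4 2], max=10

Answer: 0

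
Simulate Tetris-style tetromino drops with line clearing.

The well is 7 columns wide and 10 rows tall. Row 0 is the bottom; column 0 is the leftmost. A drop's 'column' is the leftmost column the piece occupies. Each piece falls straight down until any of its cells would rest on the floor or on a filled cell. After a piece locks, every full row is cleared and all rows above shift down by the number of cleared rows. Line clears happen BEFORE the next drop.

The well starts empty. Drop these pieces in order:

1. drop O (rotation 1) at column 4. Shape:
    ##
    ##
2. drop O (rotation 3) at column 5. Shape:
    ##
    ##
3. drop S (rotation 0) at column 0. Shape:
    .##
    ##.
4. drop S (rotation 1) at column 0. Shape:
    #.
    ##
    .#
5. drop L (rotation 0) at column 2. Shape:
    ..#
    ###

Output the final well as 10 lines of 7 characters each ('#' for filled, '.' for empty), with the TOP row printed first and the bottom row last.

Answer: .......
.......
.......
.......
.......
#......
##..###
.######
.##.##.
##..##.

Derivation:
Drop 1: O rot1 at col 4 lands with bottom-row=0; cleared 0 line(s) (total 0); column heights now [0 0 0 0 2 2 0], max=2
Drop 2: O rot3 at col 5 lands with bottom-row=2; cleared 0 line(s) (total 0); column heights now [0 0 0 0 2 4 4], max=4
Drop 3: S rot0 at col 0 lands with bottom-row=0; cleared 0 line(s) (total 0); column heights now [1 2 2 0 2 4 4], max=4
Drop 4: S rot1 at col 0 lands with bottom-row=2; cleared 0 line(s) (total 0); column heights now [5 4 2 0 2 4 4], max=5
Drop 5: L rot0 at col 2 lands with bottom-row=2; cleared 0 line(s) (total 0); column heights now [5 4 3 3 4 4 4], max=5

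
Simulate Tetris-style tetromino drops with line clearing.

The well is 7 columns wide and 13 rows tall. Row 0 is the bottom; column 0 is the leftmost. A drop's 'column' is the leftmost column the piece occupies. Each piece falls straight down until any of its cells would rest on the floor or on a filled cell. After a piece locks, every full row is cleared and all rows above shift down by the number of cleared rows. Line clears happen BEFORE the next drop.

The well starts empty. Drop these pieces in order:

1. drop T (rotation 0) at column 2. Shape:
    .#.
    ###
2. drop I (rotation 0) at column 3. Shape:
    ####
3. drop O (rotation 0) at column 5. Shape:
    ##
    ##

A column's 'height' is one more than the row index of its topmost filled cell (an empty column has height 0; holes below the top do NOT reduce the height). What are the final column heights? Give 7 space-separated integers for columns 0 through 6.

Drop 1: T rot0 at col 2 lands with bottom-row=0; cleared 0 line(s) (total 0); column heights now [0 0 1 2 1 0 0], max=2
Drop 2: I rot0 at col 3 lands with bottom-row=2; cleared 0 line(s) (total 0); column heights now [0 0 1 3 3 3 3], max=3
Drop 3: O rot0 at col 5 lands with bottom-row=3; cleared 0 line(s) (total 0); column heights now [0 0 1 3 3 5 5], max=5

Answer: 0 0 1 3 3 5 5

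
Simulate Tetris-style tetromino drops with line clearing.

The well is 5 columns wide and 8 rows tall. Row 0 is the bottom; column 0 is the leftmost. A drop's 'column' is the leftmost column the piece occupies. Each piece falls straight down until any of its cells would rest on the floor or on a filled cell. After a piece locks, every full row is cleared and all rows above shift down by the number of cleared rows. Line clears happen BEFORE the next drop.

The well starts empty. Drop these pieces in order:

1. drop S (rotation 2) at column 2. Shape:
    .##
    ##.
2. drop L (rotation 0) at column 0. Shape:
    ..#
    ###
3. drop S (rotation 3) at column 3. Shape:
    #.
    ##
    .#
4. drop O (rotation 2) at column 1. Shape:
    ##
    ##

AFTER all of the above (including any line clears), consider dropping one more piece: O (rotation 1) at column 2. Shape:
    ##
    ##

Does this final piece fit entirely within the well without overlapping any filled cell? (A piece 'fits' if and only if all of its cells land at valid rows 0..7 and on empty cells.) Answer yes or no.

Answer: yes

Derivation:
Drop 1: S rot2 at col 2 lands with bottom-row=0; cleared 0 line(s) (total 0); column heights now [0 0 1 2 2], max=2
Drop 2: L rot0 at col 0 lands with bottom-row=1; cleared 1 line(s) (total 1); column heights now [0 0 2 1 0], max=2
Drop 3: S rot3 at col 3 lands with bottom-row=0; cleared 0 line(s) (total 1); column heights now [0 0 2 3 2], max=3
Drop 4: O rot2 at col 1 lands with bottom-row=2; cleared 0 line(s) (total 1); column heights now [0 4 4 3 2], max=4
Test piece O rot1 at col 2 (width 2): heights before test = [0 4 4 3 2]; fits = True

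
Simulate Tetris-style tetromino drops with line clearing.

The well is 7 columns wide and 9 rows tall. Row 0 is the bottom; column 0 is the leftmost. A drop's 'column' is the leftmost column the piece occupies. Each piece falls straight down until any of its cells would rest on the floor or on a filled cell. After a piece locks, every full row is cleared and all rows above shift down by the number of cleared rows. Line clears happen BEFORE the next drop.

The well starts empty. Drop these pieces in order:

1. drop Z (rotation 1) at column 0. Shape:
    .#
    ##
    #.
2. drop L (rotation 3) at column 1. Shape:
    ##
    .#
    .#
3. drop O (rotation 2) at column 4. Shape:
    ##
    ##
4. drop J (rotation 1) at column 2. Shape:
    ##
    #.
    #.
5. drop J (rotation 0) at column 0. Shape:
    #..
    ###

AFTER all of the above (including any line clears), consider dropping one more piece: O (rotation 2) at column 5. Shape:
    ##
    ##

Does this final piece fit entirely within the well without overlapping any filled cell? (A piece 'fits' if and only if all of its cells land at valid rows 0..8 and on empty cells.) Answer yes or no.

Drop 1: Z rot1 at col 0 lands with bottom-row=0; cleared 0 line(s) (total 0); column heights now [2 3 0 0 0 0 0], max=3
Drop 2: L rot3 at col 1 lands with bottom-row=1; cleared 0 line(s) (total 0); column heights now [2 4 4 0 0 0 0], max=4
Drop 3: O rot2 at col 4 lands with bottom-row=0; cleared 0 line(s) (total 0); column heights now [2 4 4 0 2 2 0], max=4
Drop 4: J rot1 at col 2 lands with bottom-row=4; cleared 0 line(s) (total 0); column heights now [2 4 7 7 2 2 0], max=7
Drop 5: J rot0 at col 0 lands with bottom-row=7; cleared 0 line(s) (total 0); column heights now [9 8 8 7 2 2 0], max=9
Test piece O rot2 at col 5 (width 2): heights before test = [9 8 8 7 2 2 0]; fits = True

Answer: yes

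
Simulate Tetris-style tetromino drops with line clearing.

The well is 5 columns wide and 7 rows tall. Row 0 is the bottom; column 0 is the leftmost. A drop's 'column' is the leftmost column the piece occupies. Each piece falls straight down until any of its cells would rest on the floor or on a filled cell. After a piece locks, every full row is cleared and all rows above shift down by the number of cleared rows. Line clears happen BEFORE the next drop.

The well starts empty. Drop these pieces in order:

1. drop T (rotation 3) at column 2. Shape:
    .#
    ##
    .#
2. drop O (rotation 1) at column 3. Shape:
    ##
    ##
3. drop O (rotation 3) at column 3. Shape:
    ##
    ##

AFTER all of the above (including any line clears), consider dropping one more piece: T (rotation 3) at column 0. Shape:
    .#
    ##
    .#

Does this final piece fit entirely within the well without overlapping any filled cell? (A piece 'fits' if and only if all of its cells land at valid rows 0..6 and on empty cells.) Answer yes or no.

Drop 1: T rot3 at col 2 lands with bottom-row=0; cleared 0 line(s) (total 0); column heights now [0 0 2 3 0], max=3
Drop 2: O rot1 at col 3 lands with bottom-row=3; cleared 0 line(s) (total 0); column heights now [0 0 2 5 5], max=5
Drop 3: O rot3 at col 3 lands with bottom-row=5; cleared 0 line(s) (total 0); column heights now [0 0 2 7 7], max=7
Test piece T rot3 at col 0 (width 2): heights before test = [0 0 2 7 7]; fits = True

Answer: yes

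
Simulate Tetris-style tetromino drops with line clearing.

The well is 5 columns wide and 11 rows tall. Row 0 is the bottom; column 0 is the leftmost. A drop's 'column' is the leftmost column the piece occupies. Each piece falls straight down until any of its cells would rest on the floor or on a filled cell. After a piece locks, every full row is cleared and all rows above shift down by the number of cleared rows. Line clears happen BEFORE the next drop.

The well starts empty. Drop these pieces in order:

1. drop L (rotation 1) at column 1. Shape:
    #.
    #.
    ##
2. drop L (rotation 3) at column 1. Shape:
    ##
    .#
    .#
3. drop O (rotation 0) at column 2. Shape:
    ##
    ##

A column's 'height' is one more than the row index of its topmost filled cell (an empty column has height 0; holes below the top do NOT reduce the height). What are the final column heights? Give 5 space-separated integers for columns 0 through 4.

Answer: 0 4 6 6 0

Derivation:
Drop 1: L rot1 at col 1 lands with bottom-row=0; cleared 0 line(s) (total 0); column heights now [0 3 1 0 0], max=3
Drop 2: L rot3 at col 1 lands with bottom-row=1; cleared 0 line(s) (total 0); column heights now [0 4 4 0 0], max=4
Drop 3: O rot0 at col 2 lands with bottom-row=4; cleared 0 line(s) (total 0); column heights now [0 4 6 6 0], max=6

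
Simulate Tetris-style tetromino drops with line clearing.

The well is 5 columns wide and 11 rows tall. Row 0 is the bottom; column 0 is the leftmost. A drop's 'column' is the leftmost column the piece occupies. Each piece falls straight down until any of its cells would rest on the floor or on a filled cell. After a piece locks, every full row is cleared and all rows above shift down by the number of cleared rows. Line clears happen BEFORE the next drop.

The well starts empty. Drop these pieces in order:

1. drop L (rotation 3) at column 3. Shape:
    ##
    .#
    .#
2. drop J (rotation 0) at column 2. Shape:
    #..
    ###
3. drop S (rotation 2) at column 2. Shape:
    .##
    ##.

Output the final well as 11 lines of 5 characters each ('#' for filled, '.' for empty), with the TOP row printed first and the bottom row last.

Answer: .....
.....
.....
.....
...##
..##.
..#..
..###
...##
....#
....#

Derivation:
Drop 1: L rot3 at col 3 lands with bottom-row=0; cleared 0 line(s) (total 0); column heights now [0 0 0 3 3], max=3
Drop 2: J rot0 at col 2 lands with bottom-row=3; cleared 0 line(s) (total 0); column heights now [0 0 5 4 4], max=5
Drop 3: S rot2 at col 2 lands with bottom-row=5; cleared 0 line(s) (total 0); column heights now [0 0 6 7 7], max=7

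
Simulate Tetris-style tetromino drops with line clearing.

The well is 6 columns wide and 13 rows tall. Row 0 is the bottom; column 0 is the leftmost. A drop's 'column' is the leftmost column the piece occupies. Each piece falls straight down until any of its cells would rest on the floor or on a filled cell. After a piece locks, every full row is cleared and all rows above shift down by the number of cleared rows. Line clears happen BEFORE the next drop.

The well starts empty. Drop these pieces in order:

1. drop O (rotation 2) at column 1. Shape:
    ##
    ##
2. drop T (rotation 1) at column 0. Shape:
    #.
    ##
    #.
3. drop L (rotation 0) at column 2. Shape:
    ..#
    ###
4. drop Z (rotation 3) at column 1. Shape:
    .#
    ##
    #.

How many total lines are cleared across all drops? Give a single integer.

Answer: 0

Derivation:
Drop 1: O rot2 at col 1 lands with bottom-row=0; cleared 0 line(s) (total 0); column heights now [0 2 2 0 0 0], max=2
Drop 2: T rot1 at col 0 lands with bottom-row=1; cleared 0 line(s) (total 0); column heights now [4 3 2 0 0 0], max=4
Drop 3: L rot0 at col 2 lands with bottom-row=2; cleared 0 line(s) (total 0); column heights now [4 3 3 3 4 0], max=4
Drop 4: Z rot3 at col 1 lands with bottom-row=3; cleared 0 line(s) (total 0); column heights now [4 5 6 3 4 0], max=6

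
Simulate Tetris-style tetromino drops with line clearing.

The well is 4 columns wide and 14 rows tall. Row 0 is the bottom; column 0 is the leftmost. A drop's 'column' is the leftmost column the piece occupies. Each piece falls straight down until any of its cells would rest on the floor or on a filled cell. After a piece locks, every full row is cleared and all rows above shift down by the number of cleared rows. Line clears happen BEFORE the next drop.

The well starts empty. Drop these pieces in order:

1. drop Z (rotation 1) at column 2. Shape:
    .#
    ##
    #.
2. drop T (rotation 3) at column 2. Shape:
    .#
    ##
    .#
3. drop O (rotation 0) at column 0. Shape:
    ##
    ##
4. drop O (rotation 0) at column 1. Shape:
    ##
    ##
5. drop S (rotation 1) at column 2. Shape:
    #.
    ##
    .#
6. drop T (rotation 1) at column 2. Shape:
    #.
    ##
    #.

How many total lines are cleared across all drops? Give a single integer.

Drop 1: Z rot1 at col 2 lands with bottom-row=0; cleared 0 line(s) (total 0); column heights now [0 0 2 3], max=3
Drop 2: T rot3 at col 2 lands with bottom-row=3; cleared 0 line(s) (total 0); column heights now [0 0 5 6], max=6
Drop 3: O rot0 at col 0 lands with bottom-row=0; cleared 1 line(s) (total 1); column heights now [1 1 4 5], max=5
Drop 4: O rot0 at col 1 lands with bottom-row=4; cleared 0 line(s) (total 1); column heights now [1 6 6 5], max=6
Drop 5: S rot1 at col 2 lands with bottom-row=5; cleared 0 line(s) (total 1); column heights now [1 6 8 7], max=8
Drop 6: T rot1 at col 2 lands with bottom-row=8; cleared 0 line(s) (total 1); column heights now [1 6 11 10], max=11

Answer: 1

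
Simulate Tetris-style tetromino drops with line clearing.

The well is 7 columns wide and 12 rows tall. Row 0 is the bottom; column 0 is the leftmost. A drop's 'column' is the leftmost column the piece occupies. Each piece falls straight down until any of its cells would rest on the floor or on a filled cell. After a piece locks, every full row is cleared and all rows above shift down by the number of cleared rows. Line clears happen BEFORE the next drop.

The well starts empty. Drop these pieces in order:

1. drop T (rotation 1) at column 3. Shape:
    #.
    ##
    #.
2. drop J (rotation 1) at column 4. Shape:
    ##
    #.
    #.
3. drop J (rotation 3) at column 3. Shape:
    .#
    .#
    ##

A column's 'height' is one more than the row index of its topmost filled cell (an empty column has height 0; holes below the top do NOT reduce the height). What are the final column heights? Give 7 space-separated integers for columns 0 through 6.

Answer: 0 0 0 6 8 5 0

Derivation:
Drop 1: T rot1 at col 3 lands with bottom-row=0; cleared 0 line(s) (total 0); column heights now [0 0 0 3 2 0 0], max=3
Drop 2: J rot1 at col 4 lands with bottom-row=2; cleared 0 line(s) (total 0); column heights now [0 0 0 3 5 5 0], max=5
Drop 3: J rot3 at col 3 lands with bottom-row=5; cleared 0 line(s) (total 0); column heights now [0 0 0 6 8 5 0], max=8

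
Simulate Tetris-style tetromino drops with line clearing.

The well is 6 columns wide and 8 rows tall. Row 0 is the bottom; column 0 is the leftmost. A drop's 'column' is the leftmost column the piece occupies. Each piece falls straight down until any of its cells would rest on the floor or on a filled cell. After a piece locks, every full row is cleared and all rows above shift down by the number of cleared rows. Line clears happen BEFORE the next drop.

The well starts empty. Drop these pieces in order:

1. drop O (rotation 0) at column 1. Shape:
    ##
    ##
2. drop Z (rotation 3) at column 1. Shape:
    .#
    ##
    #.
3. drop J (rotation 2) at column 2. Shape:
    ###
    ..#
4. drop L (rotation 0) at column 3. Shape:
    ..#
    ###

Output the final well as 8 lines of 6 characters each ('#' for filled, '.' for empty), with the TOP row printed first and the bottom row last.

Drop 1: O rot0 at col 1 lands with bottom-row=0; cleared 0 line(s) (total 0); column heights now [0 2 2 0 0 0], max=2
Drop 2: Z rot3 at col 1 lands with bottom-row=2; cleared 0 line(s) (total 0); column heights now [0 4 5 0 0 0], max=5
Drop 3: J rot2 at col 2 lands with bottom-row=4; cleared 0 line(s) (total 0); column heights now [0 4 6 6 6 0], max=6
Drop 4: L rot0 at col 3 lands with bottom-row=6; cleared 0 line(s) (total 0); column heights now [0 4 6 7 7 8], max=8

Answer: .....#
...###
..###.
..#.#.
.##...
.#....
.##...
.##...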